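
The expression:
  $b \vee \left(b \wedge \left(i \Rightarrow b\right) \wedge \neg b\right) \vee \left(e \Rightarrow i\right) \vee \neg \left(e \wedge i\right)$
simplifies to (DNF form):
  $\text{True}$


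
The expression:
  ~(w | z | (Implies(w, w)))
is never true.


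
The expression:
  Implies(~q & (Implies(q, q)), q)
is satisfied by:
  {q: True}


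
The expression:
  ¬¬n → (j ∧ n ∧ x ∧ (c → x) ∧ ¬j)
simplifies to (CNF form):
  ¬n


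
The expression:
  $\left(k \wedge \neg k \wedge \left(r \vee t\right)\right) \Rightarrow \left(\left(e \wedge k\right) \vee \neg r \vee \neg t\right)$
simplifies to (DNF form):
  $\text{True}$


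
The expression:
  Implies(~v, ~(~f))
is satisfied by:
  {v: True, f: True}
  {v: True, f: False}
  {f: True, v: False}


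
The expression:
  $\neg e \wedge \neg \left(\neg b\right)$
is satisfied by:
  {b: True, e: False}


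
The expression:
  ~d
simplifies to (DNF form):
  ~d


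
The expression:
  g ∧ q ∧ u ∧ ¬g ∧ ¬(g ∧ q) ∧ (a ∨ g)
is never true.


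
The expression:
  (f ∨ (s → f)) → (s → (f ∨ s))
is always true.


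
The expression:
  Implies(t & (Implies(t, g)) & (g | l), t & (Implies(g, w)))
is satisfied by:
  {w: True, g: False, t: False}
  {g: False, t: False, w: False}
  {t: True, w: True, g: False}
  {t: True, g: False, w: False}
  {w: True, g: True, t: False}
  {g: True, w: False, t: False}
  {t: True, g: True, w: True}


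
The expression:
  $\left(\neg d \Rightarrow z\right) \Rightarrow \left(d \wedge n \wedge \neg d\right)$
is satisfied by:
  {d: False, z: False}


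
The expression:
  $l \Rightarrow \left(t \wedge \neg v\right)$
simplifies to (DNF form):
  $\left(t \wedge \neg v\right) \vee \neg l$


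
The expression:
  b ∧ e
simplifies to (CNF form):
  b ∧ e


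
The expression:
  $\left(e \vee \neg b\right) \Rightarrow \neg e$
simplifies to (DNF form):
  $\neg e$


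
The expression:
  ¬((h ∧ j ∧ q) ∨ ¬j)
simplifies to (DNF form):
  (j ∧ ¬h) ∨ (j ∧ ¬q)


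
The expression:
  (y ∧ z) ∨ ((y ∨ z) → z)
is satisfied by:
  {z: True, y: False}
  {y: False, z: False}
  {y: True, z: True}


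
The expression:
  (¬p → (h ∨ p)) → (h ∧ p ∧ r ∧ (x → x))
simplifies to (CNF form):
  (h ∨ ¬p) ∧ (p ∨ ¬h) ∧ (r ∨ ¬p)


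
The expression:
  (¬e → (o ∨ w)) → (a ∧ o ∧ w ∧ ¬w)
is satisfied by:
  {e: False, w: False, o: False}


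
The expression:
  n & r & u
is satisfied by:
  {r: True, u: True, n: True}


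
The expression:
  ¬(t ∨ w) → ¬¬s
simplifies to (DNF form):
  s ∨ t ∨ w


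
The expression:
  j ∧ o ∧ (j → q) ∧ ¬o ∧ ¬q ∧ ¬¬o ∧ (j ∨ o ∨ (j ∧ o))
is never true.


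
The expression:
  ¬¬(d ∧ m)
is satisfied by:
  {m: True, d: True}


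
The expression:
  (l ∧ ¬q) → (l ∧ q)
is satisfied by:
  {q: True, l: False}
  {l: False, q: False}
  {l: True, q: True}


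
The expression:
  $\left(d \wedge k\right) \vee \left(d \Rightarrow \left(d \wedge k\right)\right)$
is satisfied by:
  {k: True, d: False}
  {d: False, k: False}
  {d: True, k: True}


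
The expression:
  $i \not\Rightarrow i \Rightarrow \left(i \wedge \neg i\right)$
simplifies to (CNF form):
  $\text{True}$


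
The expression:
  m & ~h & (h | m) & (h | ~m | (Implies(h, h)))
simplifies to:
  m & ~h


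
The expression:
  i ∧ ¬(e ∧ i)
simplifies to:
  i ∧ ¬e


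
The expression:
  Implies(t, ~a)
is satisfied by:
  {t: False, a: False}
  {a: True, t: False}
  {t: True, a: False}


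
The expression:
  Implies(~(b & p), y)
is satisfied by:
  {y: True, p: True, b: True}
  {y: True, p: True, b: False}
  {y: True, b: True, p: False}
  {y: True, b: False, p: False}
  {p: True, b: True, y: False}


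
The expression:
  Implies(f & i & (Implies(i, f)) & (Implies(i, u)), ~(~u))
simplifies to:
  True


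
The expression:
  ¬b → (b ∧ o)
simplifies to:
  b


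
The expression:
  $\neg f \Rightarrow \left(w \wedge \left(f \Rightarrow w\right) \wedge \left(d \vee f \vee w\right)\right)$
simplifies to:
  $f \vee w$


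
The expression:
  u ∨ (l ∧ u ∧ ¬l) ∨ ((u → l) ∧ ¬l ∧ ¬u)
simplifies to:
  u ∨ ¬l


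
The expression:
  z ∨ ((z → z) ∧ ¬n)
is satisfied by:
  {z: True, n: False}
  {n: False, z: False}
  {n: True, z: True}


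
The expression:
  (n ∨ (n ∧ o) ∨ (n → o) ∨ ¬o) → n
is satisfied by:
  {n: True}


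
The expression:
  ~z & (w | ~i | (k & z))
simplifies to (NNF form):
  ~z & (w | ~i)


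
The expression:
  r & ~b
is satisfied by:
  {r: True, b: False}


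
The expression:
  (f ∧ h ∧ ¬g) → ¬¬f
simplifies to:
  True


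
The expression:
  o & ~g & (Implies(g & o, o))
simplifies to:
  o & ~g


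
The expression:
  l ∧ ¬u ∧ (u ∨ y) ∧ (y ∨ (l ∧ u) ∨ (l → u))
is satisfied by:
  {y: True, l: True, u: False}


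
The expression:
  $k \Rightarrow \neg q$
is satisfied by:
  {k: False, q: False}
  {q: True, k: False}
  {k: True, q: False}


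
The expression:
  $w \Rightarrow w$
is always true.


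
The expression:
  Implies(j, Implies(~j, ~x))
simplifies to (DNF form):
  True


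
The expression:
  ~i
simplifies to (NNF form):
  ~i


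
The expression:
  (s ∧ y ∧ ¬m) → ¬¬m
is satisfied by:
  {m: True, s: False, y: False}
  {s: False, y: False, m: False}
  {y: True, m: True, s: False}
  {y: True, s: False, m: False}
  {m: True, s: True, y: False}
  {s: True, m: False, y: False}
  {y: True, s: True, m: True}


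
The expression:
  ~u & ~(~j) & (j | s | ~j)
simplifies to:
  j & ~u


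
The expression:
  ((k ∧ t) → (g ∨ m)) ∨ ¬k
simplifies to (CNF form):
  g ∨ m ∨ ¬k ∨ ¬t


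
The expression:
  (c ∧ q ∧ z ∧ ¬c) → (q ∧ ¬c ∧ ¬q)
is always true.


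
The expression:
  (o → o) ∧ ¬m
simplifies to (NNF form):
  ¬m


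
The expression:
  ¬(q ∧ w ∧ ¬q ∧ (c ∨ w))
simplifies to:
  True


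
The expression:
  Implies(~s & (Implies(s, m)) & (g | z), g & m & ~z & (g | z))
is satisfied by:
  {m: True, s: True, g: False, z: False}
  {s: True, m: False, g: False, z: False}
  {m: True, s: True, g: True, z: False}
  {s: True, g: True, m: False, z: False}
  {z: True, s: True, m: True, g: False}
  {z: True, s: True, m: False, g: False}
  {z: True, m: True, s: True, g: True}
  {z: True, s: True, g: True, m: False}
  {m: True, z: False, g: False, s: False}
  {z: False, g: False, s: False, m: False}
  {m: True, g: True, z: False, s: False}


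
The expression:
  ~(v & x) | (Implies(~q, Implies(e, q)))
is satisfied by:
  {q: True, v: False, x: False, e: False}
  {e: False, v: False, q: False, x: False}
  {e: True, q: True, v: False, x: False}
  {e: True, v: False, q: False, x: False}
  {x: True, q: True, e: False, v: False}
  {x: True, e: False, v: False, q: False}
  {x: True, e: True, q: True, v: False}
  {x: True, e: True, v: False, q: False}
  {q: True, v: True, x: False, e: False}
  {v: True, x: False, q: False, e: False}
  {e: True, v: True, q: True, x: False}
  {e: True, v: True, x: False, q: False}
  {q: True, v: True, x: True, e: False}
  {v: True, x: True, e: False, q: False}
  {e: True, v: True, x: True, q: True}


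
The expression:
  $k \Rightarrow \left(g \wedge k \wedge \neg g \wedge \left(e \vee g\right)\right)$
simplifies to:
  $\neg k$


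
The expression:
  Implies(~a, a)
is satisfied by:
  {a: True}


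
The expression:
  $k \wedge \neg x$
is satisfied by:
  {k: True, x: False}


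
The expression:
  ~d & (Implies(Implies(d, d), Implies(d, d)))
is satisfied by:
  {d: False}


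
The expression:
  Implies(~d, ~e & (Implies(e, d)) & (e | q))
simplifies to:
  d | (q & ~e)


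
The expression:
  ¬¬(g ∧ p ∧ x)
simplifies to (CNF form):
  g ∧ p ∧ x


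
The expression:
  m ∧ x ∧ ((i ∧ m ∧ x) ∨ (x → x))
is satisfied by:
  {m: True, x: True}


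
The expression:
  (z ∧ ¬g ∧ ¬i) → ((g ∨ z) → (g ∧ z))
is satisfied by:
  {i: True, g: True, z: False}
  {i: True, g: False, z: False}
  {g: True, i: False, z: False}
  {i: False, g: False, z: False}
  {i: True, z: True, g: True}
  {i: True, z: True, g: False}
  {z: True, g: True, i: False}


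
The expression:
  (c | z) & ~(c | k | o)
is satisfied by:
  {z: True, o: False, k: False, c: False}


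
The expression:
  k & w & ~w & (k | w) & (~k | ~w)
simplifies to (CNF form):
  False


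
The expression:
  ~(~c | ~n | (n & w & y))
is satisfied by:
  {c: True, n: True, w: False, y: False}
  {c: True, y: True, n: True, w: False}
  {c: True, w: True, n: True, y: False}


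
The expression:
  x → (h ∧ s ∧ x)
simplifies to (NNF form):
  (h ∧ s) ∨ ¬x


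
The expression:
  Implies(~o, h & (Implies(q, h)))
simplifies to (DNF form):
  h | o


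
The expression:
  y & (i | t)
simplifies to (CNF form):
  y & (i | t)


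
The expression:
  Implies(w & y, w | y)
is always true.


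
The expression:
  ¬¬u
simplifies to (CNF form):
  u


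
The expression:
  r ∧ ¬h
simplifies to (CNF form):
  r ∧ ¬h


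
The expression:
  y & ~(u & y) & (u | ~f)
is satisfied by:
  {y: True, u: False, f: False}


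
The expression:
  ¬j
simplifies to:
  ¬j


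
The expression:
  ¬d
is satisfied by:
  {d: False}


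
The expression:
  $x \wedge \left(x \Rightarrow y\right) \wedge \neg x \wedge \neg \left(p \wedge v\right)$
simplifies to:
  $\text{False}$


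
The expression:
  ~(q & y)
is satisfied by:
  {q: False, y: False}
  {y: True, q: False}
  {q: True, y: False}


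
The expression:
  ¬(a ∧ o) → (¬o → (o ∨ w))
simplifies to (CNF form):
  o ∨ w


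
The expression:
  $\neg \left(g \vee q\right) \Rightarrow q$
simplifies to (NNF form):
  $g \vee q$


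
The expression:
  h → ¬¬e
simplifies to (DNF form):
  e ∨ ¬h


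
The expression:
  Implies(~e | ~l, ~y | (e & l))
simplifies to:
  ~y | (e & l)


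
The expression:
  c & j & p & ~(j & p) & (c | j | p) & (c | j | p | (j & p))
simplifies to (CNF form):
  False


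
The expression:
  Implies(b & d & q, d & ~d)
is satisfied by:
  {q: False, d: False, b: False}
  {b: True, q: False, d: False}
  {d: True, q: False, b: False}
  {b: True, d: True, q: False}
  {q: True, b: False, d: False}
  {b: True, q: True, d: False}
  {d: True, q: True, b: False}


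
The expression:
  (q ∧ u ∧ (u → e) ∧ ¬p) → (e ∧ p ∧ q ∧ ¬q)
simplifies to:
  p ∨ ¬e ∨ ¬q ∨ ¬u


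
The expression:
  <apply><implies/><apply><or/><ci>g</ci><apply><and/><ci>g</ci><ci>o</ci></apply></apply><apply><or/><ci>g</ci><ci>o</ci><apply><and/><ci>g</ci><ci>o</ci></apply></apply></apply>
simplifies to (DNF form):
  <true/>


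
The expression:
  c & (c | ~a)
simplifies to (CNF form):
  c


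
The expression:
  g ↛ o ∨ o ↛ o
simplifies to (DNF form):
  g ∧ ¬o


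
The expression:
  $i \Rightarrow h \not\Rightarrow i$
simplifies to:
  $\neg i$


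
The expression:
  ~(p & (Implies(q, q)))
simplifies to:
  ~p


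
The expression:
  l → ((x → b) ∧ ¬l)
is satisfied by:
  {l: False}


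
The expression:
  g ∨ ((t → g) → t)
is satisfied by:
  {t: True, g: True}
  {t: True, g: False}
  {g: True, t: False}


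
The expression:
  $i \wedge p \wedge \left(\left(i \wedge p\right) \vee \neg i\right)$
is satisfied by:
  {i: True, p: True}


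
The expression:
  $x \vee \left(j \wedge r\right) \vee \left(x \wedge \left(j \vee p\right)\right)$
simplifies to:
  $x \vee \left(j \wedge r\right)$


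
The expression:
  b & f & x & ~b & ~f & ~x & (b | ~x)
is never true.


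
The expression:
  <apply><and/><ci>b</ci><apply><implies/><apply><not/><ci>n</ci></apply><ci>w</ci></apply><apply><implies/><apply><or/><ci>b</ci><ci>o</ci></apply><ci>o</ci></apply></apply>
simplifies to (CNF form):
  <apply><and/><ci>b</ci><ci>o</ci><apply><or/><ci>n</ci><ci>w</ci></apply></apply>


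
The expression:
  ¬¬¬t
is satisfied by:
  {t: False}


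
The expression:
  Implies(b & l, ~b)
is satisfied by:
  {l: False, b: False}
  {b: True, l: False}
  {l: True, b: False}


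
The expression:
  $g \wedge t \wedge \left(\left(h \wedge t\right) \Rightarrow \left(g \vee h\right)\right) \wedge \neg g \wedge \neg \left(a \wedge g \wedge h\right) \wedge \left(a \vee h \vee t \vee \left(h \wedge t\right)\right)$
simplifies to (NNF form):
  $\text{False}$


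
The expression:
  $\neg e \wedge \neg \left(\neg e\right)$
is never true.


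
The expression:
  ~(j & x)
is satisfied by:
  {x: False, j: False}
  {j: True, x: False}
  {x: True, j: False}


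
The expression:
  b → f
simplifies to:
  f ∨ ¬b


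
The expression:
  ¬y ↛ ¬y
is never true.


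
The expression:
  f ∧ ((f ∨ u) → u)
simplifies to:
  f ∧ u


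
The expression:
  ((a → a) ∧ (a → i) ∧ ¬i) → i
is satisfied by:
  {i: True, a: True}
  {i: True, a: False}
  {a: True, i: False}


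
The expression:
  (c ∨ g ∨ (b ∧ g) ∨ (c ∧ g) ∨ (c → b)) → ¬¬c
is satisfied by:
  {c: True}


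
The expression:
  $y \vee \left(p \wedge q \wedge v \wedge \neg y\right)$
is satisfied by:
  {y: True, v: True, p: True, q: True}
  {y: True, v: True, p: True, q: False}
  {y: True, v: True, q: True, p: False}
  {y: True, v: True, q: False, p: False}
  {y: True, p: True, q: True, v: False}
  {y: True, p: True, q: False, v: False}
  {y: True, p: False, q: True, v: False}
  {y: True, p: False, q: False, v: False}
  {v: True, p: True, q: True, y: False}


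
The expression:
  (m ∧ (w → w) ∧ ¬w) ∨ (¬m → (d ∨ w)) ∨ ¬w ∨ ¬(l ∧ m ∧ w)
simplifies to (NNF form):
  True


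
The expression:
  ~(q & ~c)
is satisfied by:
  {c: True, q: False}
  {q: False, c: False}
  {q: True, c: True}


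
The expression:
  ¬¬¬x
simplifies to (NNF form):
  ¬x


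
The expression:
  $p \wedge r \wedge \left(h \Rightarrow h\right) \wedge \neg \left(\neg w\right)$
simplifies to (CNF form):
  $p \wedge r \wedge w$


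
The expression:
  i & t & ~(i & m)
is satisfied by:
  {t: True, i: True, m: False}


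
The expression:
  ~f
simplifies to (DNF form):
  ~f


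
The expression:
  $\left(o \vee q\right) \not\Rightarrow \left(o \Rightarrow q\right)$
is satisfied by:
  {o: True, q: False}


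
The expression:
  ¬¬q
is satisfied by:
  {q: True}


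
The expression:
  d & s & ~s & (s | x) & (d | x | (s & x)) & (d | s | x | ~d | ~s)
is never true.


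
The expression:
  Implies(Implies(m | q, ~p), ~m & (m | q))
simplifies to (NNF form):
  (m & p) | (q & ~m)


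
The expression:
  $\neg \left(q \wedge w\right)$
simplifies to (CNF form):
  $\neg q \vee \neg w$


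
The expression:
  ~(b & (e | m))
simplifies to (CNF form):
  (~b | ~e) & (~b | ~m)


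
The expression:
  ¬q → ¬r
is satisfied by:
  {q: True, r: False}
  {r: False, q: False}
  {r: True, q: True}


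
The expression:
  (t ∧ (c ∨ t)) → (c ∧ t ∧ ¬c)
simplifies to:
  ¬t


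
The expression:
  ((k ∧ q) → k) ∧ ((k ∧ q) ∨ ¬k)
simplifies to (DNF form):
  q ∨ ¬k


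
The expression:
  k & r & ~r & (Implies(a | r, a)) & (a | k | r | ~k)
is never true.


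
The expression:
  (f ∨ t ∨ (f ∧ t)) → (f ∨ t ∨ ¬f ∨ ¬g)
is always true.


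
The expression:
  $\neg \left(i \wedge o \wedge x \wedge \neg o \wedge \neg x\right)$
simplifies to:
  $\text{True}$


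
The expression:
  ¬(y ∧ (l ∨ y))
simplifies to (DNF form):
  ¬y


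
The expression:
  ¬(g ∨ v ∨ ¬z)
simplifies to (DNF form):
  z ∧ ¬g ∧ ¬v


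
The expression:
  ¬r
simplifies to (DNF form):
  ¬r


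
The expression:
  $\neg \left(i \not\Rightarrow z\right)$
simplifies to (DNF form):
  $z \vee \neg i$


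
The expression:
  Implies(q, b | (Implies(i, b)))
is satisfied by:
  {b: True, i: False, q: False}
  {i: False, q: False, b: False}
  {b: True, q: True, i: False}
  {q: True, i: False, b: False}
  {b: True, i: True, q: False}
  {i: True, b: False, q: False}
  {b: True, q: True, i: True}


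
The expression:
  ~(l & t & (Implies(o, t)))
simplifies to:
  ~l | ~t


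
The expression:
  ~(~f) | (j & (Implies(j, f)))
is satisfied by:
  {f: True}


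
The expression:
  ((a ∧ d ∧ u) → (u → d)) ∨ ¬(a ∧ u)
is always true.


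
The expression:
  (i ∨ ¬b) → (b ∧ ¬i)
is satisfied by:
  {b: True, i: False}


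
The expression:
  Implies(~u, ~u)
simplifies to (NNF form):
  True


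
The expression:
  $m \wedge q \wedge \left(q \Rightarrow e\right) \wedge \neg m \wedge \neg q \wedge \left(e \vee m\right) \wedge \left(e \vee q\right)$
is never true.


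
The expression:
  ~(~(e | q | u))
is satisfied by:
  {q: True, e: True, u: True}
  {q: True, e: True, u: False}
  {q: True, u: True, e: False}
  {q: True, u: False, e: False}
  {e: True, u: True, q: False}
  {e: True, u: False, q: False}
  {u: True, e: False, q: False}


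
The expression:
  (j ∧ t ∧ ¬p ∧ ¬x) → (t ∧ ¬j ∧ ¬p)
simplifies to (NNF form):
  p ∨ x ∨ ¬j ∨ ¬t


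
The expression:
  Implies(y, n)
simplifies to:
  n | ~y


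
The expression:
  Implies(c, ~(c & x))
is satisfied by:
  {c: False, x: False}
  {x: True, c: False}
  {c: True, x: False}


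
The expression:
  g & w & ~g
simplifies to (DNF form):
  False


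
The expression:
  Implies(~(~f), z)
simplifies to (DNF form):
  z | ~f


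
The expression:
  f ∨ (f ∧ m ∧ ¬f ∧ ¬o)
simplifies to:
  f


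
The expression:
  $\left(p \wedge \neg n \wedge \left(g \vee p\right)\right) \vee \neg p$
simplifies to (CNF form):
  $\neg n \vee \neg p$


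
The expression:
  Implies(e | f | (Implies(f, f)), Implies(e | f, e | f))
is always true.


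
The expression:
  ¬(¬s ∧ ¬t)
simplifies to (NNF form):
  s ∨ t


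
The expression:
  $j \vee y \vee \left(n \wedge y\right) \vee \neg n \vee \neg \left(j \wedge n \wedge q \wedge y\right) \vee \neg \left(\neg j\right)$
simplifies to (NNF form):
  $\text{True}$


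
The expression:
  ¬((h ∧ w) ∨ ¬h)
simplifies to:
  h ∧ ¬w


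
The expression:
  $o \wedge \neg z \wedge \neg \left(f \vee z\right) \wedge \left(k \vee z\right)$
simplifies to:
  $k \wedge o \wedge \neg f \wedge \neg z$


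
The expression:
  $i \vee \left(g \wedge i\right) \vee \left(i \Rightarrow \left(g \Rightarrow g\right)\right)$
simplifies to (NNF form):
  $\text{True}$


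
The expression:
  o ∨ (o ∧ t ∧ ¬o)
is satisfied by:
  {o: True}


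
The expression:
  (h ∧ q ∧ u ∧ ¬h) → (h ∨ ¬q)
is always true.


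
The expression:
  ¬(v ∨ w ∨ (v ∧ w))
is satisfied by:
  {v: False, w: False}


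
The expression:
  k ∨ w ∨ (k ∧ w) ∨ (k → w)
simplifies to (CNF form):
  True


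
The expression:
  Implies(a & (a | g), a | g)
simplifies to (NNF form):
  True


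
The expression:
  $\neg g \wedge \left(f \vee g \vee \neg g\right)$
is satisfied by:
  {g: False}


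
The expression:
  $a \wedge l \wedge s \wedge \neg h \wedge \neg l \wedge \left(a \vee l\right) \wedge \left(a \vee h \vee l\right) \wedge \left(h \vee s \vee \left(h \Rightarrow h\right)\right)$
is never true.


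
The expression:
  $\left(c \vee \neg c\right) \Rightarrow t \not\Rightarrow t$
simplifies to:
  $\text{False}$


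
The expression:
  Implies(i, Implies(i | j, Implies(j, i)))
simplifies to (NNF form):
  True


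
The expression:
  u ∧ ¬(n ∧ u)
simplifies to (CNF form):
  u ∧ ¬n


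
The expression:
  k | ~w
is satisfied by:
  {k: True, w: False}
  {w: False, k: False}
  {w: True, k: True}


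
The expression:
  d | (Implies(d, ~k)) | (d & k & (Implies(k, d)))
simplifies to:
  True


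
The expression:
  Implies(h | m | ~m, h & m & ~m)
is never true.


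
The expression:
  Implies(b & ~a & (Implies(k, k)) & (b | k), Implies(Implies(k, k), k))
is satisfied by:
  {a: True, k: True, b: False}
  {a: True, k: False, b: False}
  {k: True, a: False, b: False}
  {a: False, k: False, b: False}
  {a: True, b: True, k: True}
  {a: True, b: True, k: False}
  {b: True, k: True, a: False}


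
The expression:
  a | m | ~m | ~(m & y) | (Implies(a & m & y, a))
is always true.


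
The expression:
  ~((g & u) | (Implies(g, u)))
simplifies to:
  g & ~u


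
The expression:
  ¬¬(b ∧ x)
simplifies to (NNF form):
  b ∧ x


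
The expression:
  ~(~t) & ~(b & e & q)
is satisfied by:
  {t: True, e: False, q: False, b: False}
  {t: True, b: True, e: False, q: False}
  {t: True, q: True, e: False, b: False}
  {t: True, b: True, q: True, e: False}
  {t: True, e: True, q: False, b: False}
  {t: True, b: True, e: True, q: False}
  {t: True, q: True, e: True, b: False}


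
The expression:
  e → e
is always true.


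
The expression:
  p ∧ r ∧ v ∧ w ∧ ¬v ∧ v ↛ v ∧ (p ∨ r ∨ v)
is never true.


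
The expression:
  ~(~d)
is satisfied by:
  {d: True}


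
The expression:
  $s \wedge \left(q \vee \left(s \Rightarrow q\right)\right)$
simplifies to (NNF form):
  $q \wedge s$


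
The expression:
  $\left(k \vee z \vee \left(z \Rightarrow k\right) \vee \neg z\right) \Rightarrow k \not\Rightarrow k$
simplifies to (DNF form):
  $\text{False}$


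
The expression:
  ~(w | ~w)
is never true.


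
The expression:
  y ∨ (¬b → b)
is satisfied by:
  {y: True, b: True}
  {y: True, b: False}
  {b: True, y: False}


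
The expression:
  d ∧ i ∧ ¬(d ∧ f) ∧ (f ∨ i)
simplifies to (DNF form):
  d ∧ i ∧ ¬f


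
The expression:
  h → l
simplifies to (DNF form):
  l ∨ ¬h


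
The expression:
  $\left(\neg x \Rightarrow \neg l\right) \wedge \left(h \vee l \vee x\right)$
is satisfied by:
  {x: True, h: True, l: False}
  {x: True, l: False, h: False}
  {x: True, h: True, l: True}
  {x: True, l: True, h: False}
  {h: True, l: False, x: False}


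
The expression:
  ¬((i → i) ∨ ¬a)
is never true.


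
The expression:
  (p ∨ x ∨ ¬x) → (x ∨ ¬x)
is always true.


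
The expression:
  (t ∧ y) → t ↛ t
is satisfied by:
  {t: False, y: False}
  {y: True, t: False}
  {t: True, y: False}


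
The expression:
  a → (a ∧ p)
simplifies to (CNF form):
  p ∨ ¬a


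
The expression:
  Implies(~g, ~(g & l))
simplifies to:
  True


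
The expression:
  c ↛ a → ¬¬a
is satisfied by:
  {a: True, c: False}
  {c: False, a: False}
  {c: True, a: True}


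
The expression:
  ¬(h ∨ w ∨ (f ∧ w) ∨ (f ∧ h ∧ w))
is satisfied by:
  {w: False, h: False}


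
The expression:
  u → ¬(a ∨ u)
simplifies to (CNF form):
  ¬u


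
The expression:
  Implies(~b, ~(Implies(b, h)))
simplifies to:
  b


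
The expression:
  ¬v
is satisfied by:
  {v: False}


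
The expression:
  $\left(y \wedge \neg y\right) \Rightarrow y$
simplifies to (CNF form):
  $\text{True}$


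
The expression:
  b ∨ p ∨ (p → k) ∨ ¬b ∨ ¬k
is always true.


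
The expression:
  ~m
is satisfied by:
  {m: False}


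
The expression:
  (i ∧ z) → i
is always true.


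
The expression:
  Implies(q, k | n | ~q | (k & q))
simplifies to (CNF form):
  k | n | ~q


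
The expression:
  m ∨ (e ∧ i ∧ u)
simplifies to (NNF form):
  m ∨ (e ∧ i ∧ u)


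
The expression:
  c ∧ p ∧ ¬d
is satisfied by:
  {c: True, p: True, d: False}


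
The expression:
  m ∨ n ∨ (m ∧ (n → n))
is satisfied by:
  {n: True, m: True}
  {n: True, m: False}
  {m: True, n: False}


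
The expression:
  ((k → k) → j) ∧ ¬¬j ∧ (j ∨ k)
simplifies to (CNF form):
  j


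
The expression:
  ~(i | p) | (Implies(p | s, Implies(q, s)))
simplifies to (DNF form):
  s | ~p | ~q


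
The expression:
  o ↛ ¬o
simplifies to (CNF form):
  o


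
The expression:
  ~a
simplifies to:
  ~a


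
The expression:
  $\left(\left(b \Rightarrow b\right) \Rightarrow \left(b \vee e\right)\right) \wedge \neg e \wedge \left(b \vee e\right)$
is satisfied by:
  {b: True, e: False}


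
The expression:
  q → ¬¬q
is always true.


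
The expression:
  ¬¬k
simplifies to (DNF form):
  k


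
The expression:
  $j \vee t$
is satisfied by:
  {t: True, j: True}
  {t: True, j: False}
  {j: True, t: False}


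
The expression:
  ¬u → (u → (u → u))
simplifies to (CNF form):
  True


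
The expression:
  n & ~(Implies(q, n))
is never true.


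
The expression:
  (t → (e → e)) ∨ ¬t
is always true.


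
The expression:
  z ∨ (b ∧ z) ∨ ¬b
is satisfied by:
  {z: True, b: False}
  {b: False, z: False}
  {b: True, z: True}


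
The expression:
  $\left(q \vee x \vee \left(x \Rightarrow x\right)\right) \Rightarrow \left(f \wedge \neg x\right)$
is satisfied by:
  {f: True, x: False}


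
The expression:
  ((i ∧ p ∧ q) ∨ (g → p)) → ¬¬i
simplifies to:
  i ∨ (g ∧ ¬p)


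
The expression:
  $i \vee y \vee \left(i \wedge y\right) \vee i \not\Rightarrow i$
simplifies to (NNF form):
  $i \vee y$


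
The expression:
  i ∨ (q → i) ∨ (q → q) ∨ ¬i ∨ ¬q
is always true.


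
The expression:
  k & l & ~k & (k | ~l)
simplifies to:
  False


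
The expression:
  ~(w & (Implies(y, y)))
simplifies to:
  ~w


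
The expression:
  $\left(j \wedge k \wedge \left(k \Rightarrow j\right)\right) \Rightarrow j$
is always true.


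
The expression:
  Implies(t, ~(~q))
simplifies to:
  q | ~t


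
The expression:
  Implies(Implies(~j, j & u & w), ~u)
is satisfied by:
  {u: False, j: False}
  {j: True, u: False}
  {u: True, j: False}


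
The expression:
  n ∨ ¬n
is always true.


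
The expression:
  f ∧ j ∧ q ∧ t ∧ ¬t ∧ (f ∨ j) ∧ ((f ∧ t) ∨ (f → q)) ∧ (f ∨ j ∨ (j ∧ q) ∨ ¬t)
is never true.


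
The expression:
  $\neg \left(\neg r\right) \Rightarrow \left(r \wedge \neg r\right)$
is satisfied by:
  {r: False}


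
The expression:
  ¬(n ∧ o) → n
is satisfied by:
  {n: True}


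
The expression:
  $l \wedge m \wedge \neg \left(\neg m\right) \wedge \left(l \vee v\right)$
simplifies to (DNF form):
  $l \wedge m$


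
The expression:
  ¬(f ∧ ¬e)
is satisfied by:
  {e: True, f: False}
  {f: False, e: False}
  {f: True, e: True}


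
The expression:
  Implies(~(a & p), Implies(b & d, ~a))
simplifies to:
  p | ~a | ~b | ~d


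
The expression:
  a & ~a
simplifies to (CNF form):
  False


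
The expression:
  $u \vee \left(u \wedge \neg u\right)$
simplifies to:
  $u$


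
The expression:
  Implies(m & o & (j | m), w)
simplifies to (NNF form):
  w | ~m | ~o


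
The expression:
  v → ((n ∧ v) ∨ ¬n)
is always true.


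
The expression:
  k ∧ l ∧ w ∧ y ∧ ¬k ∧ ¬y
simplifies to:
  False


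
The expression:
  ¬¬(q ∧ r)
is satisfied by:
  {r: True, q: True}


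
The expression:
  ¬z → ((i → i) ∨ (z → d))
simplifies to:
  True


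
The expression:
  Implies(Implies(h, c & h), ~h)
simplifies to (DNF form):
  ~c | ~h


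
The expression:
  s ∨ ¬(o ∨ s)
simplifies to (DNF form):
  s ∨ ¬o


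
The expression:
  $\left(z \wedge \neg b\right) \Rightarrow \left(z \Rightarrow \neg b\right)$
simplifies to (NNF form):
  $\text{True}$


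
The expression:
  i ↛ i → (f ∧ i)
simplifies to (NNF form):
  True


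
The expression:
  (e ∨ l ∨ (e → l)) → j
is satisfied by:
  {j: True}


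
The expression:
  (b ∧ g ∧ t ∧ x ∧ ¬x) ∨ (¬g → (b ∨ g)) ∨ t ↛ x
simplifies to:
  b ∨ g ∨ (t ∧ ¬x)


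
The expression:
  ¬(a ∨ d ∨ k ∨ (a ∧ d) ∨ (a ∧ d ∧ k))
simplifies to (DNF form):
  ¬a ∧ ¬d ∧ ¬k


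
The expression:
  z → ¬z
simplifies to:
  ¬z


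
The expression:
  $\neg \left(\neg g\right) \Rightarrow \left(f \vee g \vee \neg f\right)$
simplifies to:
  $\text{True}$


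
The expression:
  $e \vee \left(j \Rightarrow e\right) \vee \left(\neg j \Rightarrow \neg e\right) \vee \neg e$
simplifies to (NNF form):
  $\text{True}$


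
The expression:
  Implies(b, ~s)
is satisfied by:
  {s: False, b: False}
  {b: True, s: False}
  {s: True, b: False}


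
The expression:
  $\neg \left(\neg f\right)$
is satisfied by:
  {f: True}


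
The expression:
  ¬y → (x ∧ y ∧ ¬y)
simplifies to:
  y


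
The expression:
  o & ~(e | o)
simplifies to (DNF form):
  False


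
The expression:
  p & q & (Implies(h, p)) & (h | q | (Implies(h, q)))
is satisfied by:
  {p: True, q: True}


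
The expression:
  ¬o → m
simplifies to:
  m ∨ o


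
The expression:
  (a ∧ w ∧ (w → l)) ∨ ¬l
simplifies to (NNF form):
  (a ∧ w) ∨ ¬l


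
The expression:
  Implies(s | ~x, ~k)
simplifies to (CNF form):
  (x | ~k) & (~k | ~s)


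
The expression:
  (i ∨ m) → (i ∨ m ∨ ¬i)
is always true.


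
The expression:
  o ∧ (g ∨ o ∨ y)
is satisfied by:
  {o: True}


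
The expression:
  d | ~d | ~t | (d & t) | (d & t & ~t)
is always true.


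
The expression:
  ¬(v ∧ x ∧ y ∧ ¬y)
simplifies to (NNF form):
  True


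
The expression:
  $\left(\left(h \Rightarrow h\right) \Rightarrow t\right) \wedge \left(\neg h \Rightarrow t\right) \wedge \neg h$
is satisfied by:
  {t: True, h: False}


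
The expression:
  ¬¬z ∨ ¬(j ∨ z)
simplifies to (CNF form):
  z ∨ ¬j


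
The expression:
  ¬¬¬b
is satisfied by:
  {b: False}


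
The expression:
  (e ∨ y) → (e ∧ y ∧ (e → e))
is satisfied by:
  {e: False, y: False}
  {y: True, e: True}


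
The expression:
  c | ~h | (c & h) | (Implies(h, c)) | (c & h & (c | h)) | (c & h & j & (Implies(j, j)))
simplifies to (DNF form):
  c | ~h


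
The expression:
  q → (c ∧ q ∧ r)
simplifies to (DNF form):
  (c ∧ r) ∨ ¬q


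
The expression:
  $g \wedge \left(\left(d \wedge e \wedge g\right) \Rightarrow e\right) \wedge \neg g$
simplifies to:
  $\text{False}$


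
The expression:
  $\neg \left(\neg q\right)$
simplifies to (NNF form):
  $q$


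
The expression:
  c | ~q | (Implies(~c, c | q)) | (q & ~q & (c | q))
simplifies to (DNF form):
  True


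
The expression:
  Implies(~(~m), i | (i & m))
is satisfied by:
  {i: True, m: False}
  {m: False, i: False}
  {m: True, i: True}


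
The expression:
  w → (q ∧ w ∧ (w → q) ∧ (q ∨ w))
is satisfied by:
  {q: True, w: False}
  {w: False, q: False}
  {w: True, q: True}


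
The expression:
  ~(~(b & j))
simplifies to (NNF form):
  b & j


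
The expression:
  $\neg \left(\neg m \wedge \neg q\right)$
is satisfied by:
  {q: True, m: True}
  {q: True, m: False}
  {m: True, q: False}


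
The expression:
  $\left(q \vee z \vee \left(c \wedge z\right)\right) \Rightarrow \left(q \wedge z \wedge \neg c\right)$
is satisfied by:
  {q: False, z: False, c: False}
  {c: True, q: False, z: False}
  {z: True, q: True, c: False}


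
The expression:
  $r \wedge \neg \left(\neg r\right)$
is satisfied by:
  {r: True}


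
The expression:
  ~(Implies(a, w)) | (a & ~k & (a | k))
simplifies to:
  a & (~k | ~w)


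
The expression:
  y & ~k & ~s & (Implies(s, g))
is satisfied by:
  {y: True, k: False, s: False}


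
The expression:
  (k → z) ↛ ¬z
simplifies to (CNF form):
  z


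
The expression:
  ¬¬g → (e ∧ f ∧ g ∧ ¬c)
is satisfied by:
  {f: True, e: True, c: False, g: False}
  {f: True, c: False, e: False, g: False}
  {e: True, f: False, c: False, g: False}
  {f: False, c: False, e: False, g: False}
  {f: True, c: True, e: True, g: False}
  {f: True, c: True, e: False, g: False}
  {c: True, e: True, f: False, g: False}
  {c: True, f: False, e: False, g: False}
  {g: True, f: True, e: True, c: False}


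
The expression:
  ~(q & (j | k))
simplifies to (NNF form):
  ~q | (~j & ~k)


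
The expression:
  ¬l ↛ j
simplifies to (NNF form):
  ¬j ∧ ¬l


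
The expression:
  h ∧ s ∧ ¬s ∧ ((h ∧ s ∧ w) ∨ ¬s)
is never true.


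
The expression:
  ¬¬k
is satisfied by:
  {k: True}


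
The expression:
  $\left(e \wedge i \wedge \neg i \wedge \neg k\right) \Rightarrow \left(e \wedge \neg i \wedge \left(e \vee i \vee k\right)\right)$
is always true.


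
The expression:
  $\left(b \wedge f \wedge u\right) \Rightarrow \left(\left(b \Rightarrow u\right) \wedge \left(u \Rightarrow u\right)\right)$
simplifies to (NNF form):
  $\text{True}$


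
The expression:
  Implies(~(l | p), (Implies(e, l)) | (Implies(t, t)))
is always true.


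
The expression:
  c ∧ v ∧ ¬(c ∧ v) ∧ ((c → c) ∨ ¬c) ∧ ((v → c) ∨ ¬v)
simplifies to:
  False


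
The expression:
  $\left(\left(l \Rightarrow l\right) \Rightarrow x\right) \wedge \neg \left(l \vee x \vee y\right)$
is never true.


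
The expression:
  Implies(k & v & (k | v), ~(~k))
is always true.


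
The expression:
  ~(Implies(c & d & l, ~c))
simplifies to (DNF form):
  c & d & l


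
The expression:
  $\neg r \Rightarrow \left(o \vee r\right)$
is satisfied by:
  {r: True, o: True}
  {r: True, o: False}
  {o: True, r: False}


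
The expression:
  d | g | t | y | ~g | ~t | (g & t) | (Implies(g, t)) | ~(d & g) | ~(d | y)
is always true.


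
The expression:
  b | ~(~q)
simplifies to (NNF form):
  b | q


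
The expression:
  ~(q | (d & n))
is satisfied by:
  {q: False, d: False, n: False}
  {n: True, q: False, d: False}
  {d: True, q: False, n: False}


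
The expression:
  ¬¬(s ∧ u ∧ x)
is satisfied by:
  {u: True, s: True, x: True}


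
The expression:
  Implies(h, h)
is always true.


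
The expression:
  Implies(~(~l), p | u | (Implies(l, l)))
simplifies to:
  True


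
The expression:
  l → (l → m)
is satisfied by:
  {m: True, l: False}
  {l: False, m: False}
  {l: True, m: True}


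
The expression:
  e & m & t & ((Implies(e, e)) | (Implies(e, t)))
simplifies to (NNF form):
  e & m & t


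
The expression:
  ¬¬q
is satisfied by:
  {q: True}


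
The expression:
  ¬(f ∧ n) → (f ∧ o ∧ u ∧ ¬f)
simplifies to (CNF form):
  f ∧ n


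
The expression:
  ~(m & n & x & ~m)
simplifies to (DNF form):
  True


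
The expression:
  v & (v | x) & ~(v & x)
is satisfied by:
  {v: True, x: False}


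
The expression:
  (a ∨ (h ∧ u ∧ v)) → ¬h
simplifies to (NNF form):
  (¬a ∧ ¬u) ∨ (¬a ∧ ¬v) ∨ ¬h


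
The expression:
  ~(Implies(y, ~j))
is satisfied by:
  {j: True, y: True}


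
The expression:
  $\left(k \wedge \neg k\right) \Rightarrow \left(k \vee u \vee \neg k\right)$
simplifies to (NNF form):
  $\text{True}$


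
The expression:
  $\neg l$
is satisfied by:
  {l: False}


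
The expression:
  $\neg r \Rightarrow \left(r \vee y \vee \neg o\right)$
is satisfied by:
  {r: True, y: True, o: False}
  {r: True, o: False, y: False}
  {y: True, o: False, r: False}
  {y: False, o: False, r: False}
  {r: True, y: True, o: True}
  {r: True, o: True, y: False}
  {y: True, o: True, r: False}


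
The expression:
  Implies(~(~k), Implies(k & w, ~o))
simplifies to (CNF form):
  ~k | ~o | ~w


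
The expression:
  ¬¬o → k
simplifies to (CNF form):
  k ∨ ¬o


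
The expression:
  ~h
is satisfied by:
  {h: False}


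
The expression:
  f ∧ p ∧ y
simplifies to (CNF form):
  f ∧ p ∧ y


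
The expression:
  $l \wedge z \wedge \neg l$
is never true.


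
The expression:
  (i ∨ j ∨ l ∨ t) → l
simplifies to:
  l ∨ (¬i ∧ ¬j ∧ ¬t)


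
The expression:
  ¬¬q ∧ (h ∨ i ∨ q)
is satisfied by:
  {q: True}


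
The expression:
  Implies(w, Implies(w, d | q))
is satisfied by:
  {d: True, q: True, w: False}
  {d: True, w: False, q: False}
  {q: True, w: False, d: False}
  {q: False, w: False, d: False}
  {d: True, q: True, w: True}
  {d: True, w: True, q: False}
  {q: True, w: True, d: False}


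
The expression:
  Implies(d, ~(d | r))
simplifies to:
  ~d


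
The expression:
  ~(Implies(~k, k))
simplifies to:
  ~k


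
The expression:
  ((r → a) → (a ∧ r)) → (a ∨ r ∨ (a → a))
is always true.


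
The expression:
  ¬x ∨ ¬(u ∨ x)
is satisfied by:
  {x: False}


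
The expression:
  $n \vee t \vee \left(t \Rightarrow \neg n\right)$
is always true.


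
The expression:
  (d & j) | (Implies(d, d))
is always true.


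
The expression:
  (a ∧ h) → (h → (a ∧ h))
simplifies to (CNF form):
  True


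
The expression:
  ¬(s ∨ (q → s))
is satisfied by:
  {q: True, s: False}


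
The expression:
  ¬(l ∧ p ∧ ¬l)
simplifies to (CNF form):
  True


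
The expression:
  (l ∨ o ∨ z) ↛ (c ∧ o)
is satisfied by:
  {l: True, z: True, o: False, c: False}
  {l: True, z: False, o: False, c: False}
  {z: True, c: False, l: False, o: False}
  {c: True, l: True, z: True, o: False}
  {c: True, l: True, z: False, o: False}
  {c: True, z: True, l: False, o: False}
  {o: True, l: True, z: True, c: False}
  {o: True, l: True, z: False, c: False}
  {o: True, z: True, l: False, c: False}
  {o: True, z: False, l: False, c: False}


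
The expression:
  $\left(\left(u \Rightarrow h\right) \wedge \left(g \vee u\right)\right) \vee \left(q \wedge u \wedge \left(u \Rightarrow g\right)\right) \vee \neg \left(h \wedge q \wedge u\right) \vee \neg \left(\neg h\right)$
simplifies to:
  $\text{True}$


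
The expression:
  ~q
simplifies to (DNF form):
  ~q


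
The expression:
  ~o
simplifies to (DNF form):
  ~o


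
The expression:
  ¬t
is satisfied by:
  {t: False}


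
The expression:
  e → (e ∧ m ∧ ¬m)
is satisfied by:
  {e: False}


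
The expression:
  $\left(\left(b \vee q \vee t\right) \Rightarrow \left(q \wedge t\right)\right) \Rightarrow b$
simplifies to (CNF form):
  $\left(b \vee q \vee t\right) \wedge \left(b \vee q \vee \neg q\right) \wedge \left(b \vee t \vee \neg t\right) \wedge \left(b \vee \neg q \vee \neg t\right)$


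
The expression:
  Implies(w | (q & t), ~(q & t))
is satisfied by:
  {t: False, q: False}
  {q: True, t: False}
  {t: True, q: False}
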